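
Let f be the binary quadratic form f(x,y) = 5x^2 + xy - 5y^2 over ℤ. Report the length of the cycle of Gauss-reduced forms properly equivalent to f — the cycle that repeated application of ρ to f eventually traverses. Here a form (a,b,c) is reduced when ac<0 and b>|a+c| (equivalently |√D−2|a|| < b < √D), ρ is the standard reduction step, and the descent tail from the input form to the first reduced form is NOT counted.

D = 101, ⌊√D⌋ = 10
river: ρ → (-5,9,1)
river: ρ → (1,9,-5)
river: ρ → (-5,1,5)
river: ρ → (5,9,-1)
river: ρ → (-1,9,5)
river: ρ → (5,1,-5)
ρ-cycle length = 6 (tail of 0 descent steps not counted)

6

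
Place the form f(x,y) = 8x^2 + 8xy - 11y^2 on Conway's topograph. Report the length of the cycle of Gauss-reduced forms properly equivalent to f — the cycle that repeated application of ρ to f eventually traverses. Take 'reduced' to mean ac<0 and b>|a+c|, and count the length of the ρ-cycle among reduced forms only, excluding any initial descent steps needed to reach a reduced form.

D = 416, ⌊√D⌋ = 20
river: ρ → (-11,14,5)
river: ρ → (5,16,-8)
river: ρ → (-8,16,5)
river: ρ → (5,14,-11)
river: ρ → (-11,8,8)
river: ρ → (8,8,-11)
ρ-cycle length = 6 (tail of 0 descent steps not counted)

6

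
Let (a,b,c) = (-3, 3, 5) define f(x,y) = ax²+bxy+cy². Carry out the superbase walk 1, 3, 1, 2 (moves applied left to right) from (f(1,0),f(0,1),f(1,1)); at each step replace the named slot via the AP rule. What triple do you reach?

start (-3,5,5) = (f(1,0),f(0,1),f(1,1))
replace slot 1: 2·(5+5) − (-3) = 23 → (23,5,5)
replace slot 3: 2·(23+5) − 5 = 51 → (23,5,51)
replace slot 1: 2·(5+51) − 23 = 89 → (89,5,51)
replace slot 2: 2·(89+51) − 5 = 275 → (89,275,51)

89,275,51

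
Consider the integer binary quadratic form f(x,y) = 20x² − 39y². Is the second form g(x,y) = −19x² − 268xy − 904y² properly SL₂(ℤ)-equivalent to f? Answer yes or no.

D₁ = 3120, D₂ = 3120
river cycle of f (length 8): (20, 40, -19), (-19, 36, 24), (24, 12, -31), (-31, 50, 5), (5, 50, -31), (-31, 12, 24), (24, 36, -19), (-19, 40, 20)
river cycle of g (length 8): (-19, 36, 24), (24, 12, -31), (-31, 50, 5), (5, 50, -31), (-31, 12, 24), (24, 36, -19), (-19, 40, 20), (20, 40, -19)
cycles coincide ⇒ equivalent

yes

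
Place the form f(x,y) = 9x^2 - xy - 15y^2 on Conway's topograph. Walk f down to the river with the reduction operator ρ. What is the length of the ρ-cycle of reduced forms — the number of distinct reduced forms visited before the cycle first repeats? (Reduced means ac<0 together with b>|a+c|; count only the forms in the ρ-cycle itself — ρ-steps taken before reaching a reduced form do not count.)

D = 541, ⌊√D⌋ = 23
descent: ρ → (-15,1,9)
descent: ρ → (9,17,-7)  [lands on river]
river: ρ → (-7,11,15)
river: ρ → (15,19,-3)
river: ρ → (-3,23,1)
river: ρ → (1,23,-3)
river: ρ → (-3,19,15)
river: ρ → (15,11,-7)
river: ρ → (-7,17,9)
river: ρ → (9,19,-5)
river: ρ → (-5,21,5)
river: ρ → (5,19,-9)
river: ρ → (-9,17,7)
river: ρ → (7,11,-15)
river: ρ → (-15,19,3)
river: ρ → (3,23,-1)
river: ρ → (-1,23,3)
river: ρ → (3,19,-15)
river: ρ → (-15,11,7)
river: ρ → (7,17,-9)
river: ρ → (-9,19,5)
river: ρ → (5,21,-5)
river: ρ → (-5,19,9)
ρ-cycle length = 22 (tail of 2 descent steps not counted)

22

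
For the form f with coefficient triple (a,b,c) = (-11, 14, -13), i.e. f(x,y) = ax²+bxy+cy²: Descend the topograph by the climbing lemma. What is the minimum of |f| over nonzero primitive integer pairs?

translate: b→8 (≡-14 mod 22), so (11,-14,13)→(11,8,10)
flip: (11,8,10)→(10,-8,11)
reduced (well bottom): (10,-8,11) with a≤c, −a<b≤a
well minimum |f| = |-10| = 10 (negative-definite)

10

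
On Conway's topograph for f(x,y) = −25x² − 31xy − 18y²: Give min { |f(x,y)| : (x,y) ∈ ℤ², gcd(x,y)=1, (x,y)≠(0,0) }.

translate: b→-19 (≡31 mod 50), so (25,31,18)→(25,-19,12)
flip: (25,-19,12)→(12,19,25)
translate: b→-5 (≡19 mod 24), so (12,19,25)→(12,-5,18)
reduced (well bottom): (12,-5,18) with a≤c, −a<b≤a
well minimum |f| = |-12| = 12 (negative-definite)

12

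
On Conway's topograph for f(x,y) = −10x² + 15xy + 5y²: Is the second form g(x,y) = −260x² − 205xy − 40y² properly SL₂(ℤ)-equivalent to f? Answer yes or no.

D₁ = 425, D₂ = 425
river cycle of f (length 6): (5, 15, -10), (-10, 5, 10), (10, 15, -5), (-5, 15, 10), (10, 5, -10), (-10, 15, 5)
river cycle of g (length 6): (-5, 15, 10), (10, 5, -10), (-10, 15, 5), (5, 15, -10), (-10, 5, 10), (10, 15, -5)
cycles coincide ⇒ equivalent

yes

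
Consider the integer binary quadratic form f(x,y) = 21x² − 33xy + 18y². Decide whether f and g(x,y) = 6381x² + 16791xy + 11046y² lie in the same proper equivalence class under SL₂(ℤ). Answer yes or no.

D₁ = -423, D₂ = -423
f: translate: b→9 (≡-33 mod 42), so (21,-33,18)→(21,9,6)
f: flip: (21,9,6)→(6,-9,21)
f: translate: b→3 (≡-9 mod 12), so (6,-9,21)→(6,3,18)
f: reduced (well bottom): (6,3,18) with a≤c, −a<b≤a
g: translate: b→4029 (≡16791 mod 12762), so (6381,16791,11046)→(6381,4029,636)
g: flip: (6381,4029,636)→(636,-4029,6381)
g: translate: b→-213 (≡-4029 mod 1272), so (636,-4029,6381)→(636,-213,18)
g: flip: (636,-213,18)→(18,213,636)
g: translate: b→-3 (≡213 mod 36), so (18,213,636)→(18,-3,6)
g: flip: (18,-3,6)→(6,3,18)
g: reduced (well bottom): (6,3,18) with a≤c, −a<b≤a
reduced forms (6, 3, 18) vs (6, 3, 18) ⇒ equivalent

yes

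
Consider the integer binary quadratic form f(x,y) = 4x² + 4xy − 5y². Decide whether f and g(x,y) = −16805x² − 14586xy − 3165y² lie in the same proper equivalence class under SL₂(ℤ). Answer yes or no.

D₁ = 96, D₂ = 96
river cycle of f (length 4): (-5, 6, 3), (3, 6, -5), (-5, 4, 4), (4, 4, -5)
river cycle of g (length 4): (-5, 6, 3), (3, 6, -5), (-5, 4, 4), (4, 4, -5)
cycles coincide ⇒ equivalent

yes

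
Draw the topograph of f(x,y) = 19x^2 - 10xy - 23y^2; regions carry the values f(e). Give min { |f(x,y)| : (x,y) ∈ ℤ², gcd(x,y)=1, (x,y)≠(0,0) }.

descent: ρ → (-23,10,19)  [lands on river]
river: ρ → (19,28,-14)
river: ρ → (-14,28,19)
river: ρ → (19,10,-23)
river: ρ → (-23,36,6)
river: ρ → (6,36,-23)
closes: descent 1, river 6
min |a| on river = 6

6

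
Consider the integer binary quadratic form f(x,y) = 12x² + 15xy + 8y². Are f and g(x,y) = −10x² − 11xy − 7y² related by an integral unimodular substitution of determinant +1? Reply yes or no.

D₁ = -159, D₂ = -159
f: translate: b→-9 (≡15 mod 24), so (12,15,8)→(12,-9,5)
f: flip: (12,-9,5)→(5,9,12)
f: translate: b→-1 (≡9 mod 10), so (5,9,12)→(5,-1,8)
f: reduced (well bottom): (5,-1,8) with a≤c, −a<b≤a
g is negative-definite; reduce −g:
−g: translate: b→-9 (≡11 mod 20), so (10,11,7)→(10,-9,6)
−g: flip: (10,-9,6)→(6,9,10)
−g: translate: b→-3 (≡9 mod 12), so (6,9,10)→(6,-3,7)
−g: reduced (well bottom): (6,-3,7) with a≤c, −a<b≤a
flip sign back: reduced form of g is (-6,3,-7)
reduced forms (5, -1, 8) vs (-6, 3, -7) ⇒ inequivalent

no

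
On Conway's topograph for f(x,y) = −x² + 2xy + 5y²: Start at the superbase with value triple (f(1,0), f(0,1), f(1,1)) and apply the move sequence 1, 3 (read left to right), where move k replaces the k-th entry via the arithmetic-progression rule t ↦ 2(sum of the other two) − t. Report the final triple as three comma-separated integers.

start (-1,5,6) = (f(1,0),f(0,1),f(1,1))
replace slot 1: 2·(5+6) − (-1) = 23 → (23,5,6)
replace slot 3: 2·(23+5) − 6 = 50 → (23,5,50)

23,5,50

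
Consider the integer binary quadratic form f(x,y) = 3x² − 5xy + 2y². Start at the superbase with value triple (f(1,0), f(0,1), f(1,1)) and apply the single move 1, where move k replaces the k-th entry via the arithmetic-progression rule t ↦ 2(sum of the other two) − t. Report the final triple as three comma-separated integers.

start (3,2,0) = (f(1,0),f(0,1),f(1,1))
replace slot 1: 2·(2+0) − 3 = 1 → (1,2,0)

1,2,0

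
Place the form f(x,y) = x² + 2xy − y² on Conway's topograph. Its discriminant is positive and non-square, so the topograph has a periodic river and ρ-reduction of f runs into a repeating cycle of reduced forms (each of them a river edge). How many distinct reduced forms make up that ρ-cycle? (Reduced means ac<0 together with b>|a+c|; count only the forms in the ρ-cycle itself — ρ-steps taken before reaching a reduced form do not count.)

D = 8, ⌊√D⌋ = 2
river: ρ → (-1,2,1)
river: ρ → (1,2,-1)
ρ-cycle length = 2 (tail of 0 descent steps not counted)

2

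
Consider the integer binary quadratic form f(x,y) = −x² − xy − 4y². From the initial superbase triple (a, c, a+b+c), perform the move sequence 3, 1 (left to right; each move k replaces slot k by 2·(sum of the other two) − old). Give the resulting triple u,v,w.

start (-1,-4,-6) = (f(1,0),f(0,1),f(1,1))
replace slot 3: 2·((-1)+(-4)) − (-6) = -4 → (-1,-4,-4)
replace slot 1: 2·((-4)+(-4)) − (-1) = -15 → (-15,-4,-4)

-15,-4,-4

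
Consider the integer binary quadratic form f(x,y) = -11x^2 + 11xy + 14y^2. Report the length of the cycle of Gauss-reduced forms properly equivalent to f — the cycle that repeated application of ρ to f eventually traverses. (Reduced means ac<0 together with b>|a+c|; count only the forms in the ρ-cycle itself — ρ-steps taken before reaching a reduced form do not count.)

D = 737, ⌊√D⌋ = 27
river: ρ → (14,17,-8)
river: ρ → (-8,15,16)
river: ρ → (16,17,-7)
river: ρ → (-7,25,4)
river: ρ → (4,23,-13)
river: ρ → (-13,3,14)
river: ρ → (14,25,-2)
river: ρ → (-2,27,1)
river: ρ → (1,27,-2)
river: ρ → (-2,25,14)
river: ρ → (14,3,-13)
river: ρ → (-13,23,4)
river: ρ → (4,25,-7)
river: ρ → (-7,17,16)
river: ρ → (16,15,-8)
river: ρ → (-8,17,14)
river: ρ → (14,11,-11)
river: ρ → (-11,11,14)
ρ-cycle length = 18 (tail of 0 descent steps not counted)

18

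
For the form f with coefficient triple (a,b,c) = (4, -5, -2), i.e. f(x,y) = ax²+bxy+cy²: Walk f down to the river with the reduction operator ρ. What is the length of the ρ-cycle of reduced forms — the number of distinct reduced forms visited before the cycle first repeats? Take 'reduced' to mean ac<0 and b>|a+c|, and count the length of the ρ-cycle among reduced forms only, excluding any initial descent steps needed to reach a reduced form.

D = 57, ⌊√D⌋ = 7
descent: ρ → (-2,5,4)  [lands on river]
river: ρ → (4,3,-3)
river: ρ → (-3,3,4)
river: ρ → (4,5,-2)
river: ρ → (-2,7,1)
river: ρ → (1,7,-2)
ρ-cycle length = 6 (tail of 1 descent step not counted)

6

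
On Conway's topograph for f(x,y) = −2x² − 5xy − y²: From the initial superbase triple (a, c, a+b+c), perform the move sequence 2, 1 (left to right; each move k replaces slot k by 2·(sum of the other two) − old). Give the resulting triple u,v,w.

start (-2,-1,-8) = (f(1,0),f(0,1),f(1,1))
replace slot 2: 2·((-2)+(-8)) − (-1) = -19 → (-2,-19,-8)
replace slot 1: 2·((-19)+(-8)) − (-2) = -52 → (-52,-19,-8)

-52,-19,-8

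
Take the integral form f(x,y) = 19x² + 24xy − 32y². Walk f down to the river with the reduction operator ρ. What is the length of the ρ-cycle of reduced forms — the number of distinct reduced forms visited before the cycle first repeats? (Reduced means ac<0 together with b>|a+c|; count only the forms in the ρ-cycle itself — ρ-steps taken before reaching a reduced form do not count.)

D = 3008, ⌊√D⌋ = 54
river: ρ → (-32,40,11)
river: ρ → (11,48,-16)
river: ρ → (-16,48,11)
river: ρ → (11,40,-32)
river: ρ → (-32,24,19)
river: ρ → (19,52,-4)
river: ρ → (-4,52,19)
river: ρ → (19,24,-32)
ρ-cycle length = 8 (tail of 0 descent steps not counted)

8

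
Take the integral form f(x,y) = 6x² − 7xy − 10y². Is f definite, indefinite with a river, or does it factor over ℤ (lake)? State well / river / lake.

D = b²−4ac = (-7)² − 4·6·(-10) = 289
D = 17² is a perfect square ⇒ form factors over ℤ ⇒ lakes

lake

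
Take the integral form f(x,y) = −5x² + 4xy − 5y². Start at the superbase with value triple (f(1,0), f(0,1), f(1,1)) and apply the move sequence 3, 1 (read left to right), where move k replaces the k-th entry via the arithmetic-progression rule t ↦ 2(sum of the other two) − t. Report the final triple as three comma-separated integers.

start (-5,-5,-6) = (f(1,0),f(0,1),f(1,1))
replace slot 3: 2·((-5)+(-5)) − (-6) = -14 → (-5,-5,-14)
replace slot 1: 2·((-5)+(-14)) − (-5) = -33 → (-33,-5,-14)

-33,-5,-14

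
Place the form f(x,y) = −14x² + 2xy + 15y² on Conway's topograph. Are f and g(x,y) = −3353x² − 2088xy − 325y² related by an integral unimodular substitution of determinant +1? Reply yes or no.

D₁ = 844, D₂ = 844
river cycle of f (length 26): (15, 28, -1), (-1, 28, 15), (15, 2, -14), (-14, 26, 3), (3, 28, -5), (-5, 22, 18), (18, 14, -9), (-9, 22, 10), (10, 18, -13), (-13, 8, 15), … (16 more)
river cycle of g (length 26): (-14, 2, 15), (15, 28, -1), (-1, 28, 15), (15, 2, -14), (-14, 26, 3), (3, 28, -5), (-5, 22, 18), (18, 14, -9), (-9, 22, 10), (10, 18, -13), … (16 more)
cycles coincide ⇒ equivalent

yes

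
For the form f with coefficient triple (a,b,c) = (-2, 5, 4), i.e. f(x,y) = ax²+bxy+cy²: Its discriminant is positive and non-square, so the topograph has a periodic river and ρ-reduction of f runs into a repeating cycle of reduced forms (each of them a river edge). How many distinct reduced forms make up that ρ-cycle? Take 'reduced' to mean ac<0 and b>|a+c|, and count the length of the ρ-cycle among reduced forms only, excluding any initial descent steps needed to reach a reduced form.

D = 57, ⌊√D⌋ = 7
river: ρ → (4,3,-3)
river: ρ → (-3,3,4)
river: ρ → (4,5,-2)
river: ρ → (-2,7,1)
river: ρ → (1,7,-2)
river: ρ → (-2,5,4)
ρ-cycle length = 6 (tail of 0 descent steps not counted)

6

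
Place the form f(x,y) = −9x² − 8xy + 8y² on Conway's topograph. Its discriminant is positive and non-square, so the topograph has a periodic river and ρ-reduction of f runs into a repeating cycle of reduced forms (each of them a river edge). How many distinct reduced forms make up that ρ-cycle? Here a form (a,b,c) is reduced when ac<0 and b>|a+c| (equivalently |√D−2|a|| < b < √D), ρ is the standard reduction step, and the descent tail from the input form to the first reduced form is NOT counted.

D = 352, ⌊√D⌋ = 18
descent: ρ → (8,8,-9)  [lands on river]
river: ρ → (-9,10,7)
river: ρ → (7,18,-1)
river: ρ → (-1,18,7)
river: ρ → (7,10,-9)
river: ρ → (-9,8,8)
ρ-cycle length = 6 (tail of 1 descent step not counted)

6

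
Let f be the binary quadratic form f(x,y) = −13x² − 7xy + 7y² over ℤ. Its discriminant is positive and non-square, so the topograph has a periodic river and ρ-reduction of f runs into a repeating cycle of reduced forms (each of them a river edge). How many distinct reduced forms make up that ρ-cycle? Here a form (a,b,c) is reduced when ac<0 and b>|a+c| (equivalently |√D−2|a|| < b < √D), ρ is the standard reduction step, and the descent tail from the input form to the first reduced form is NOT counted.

D = 413, ⌊√D⌋ = 20
descent: ρ → (7,7,-13)  [lands on river]
river: ρ → (-13,19,1)
river: ρ → (1,19,-13)
river: ρ → (-13,7,7)
ρ-cycle length = 4 (tail of 1 descent step not counted)

4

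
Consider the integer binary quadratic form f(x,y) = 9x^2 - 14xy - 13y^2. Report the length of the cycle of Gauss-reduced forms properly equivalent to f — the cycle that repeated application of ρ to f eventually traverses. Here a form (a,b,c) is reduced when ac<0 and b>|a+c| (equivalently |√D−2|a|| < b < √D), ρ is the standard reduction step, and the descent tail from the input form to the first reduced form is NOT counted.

D = 664, ⌊√D⌋ = 25
descent: ρ → (-13,14,9)  [lands on river]
river: ρ → (9,22,-5)
river: ρ → (-5,18,17)
river: ρ → (17,16,-6)
river: ρ → (-6,20,11)
river: ρ → (11,24,-2)
river: ρ → (-2,24,11)
river: ρ → (11,20,-6)
river: ρ → (-6,16,17)
river: ρ → (17,18,-5)
river: ρ → (-5,22,9)
river: ρ → (9,14,-13)
river: ρ → (-13,12,10)
river: ρ → (10,8,-15)
river: ρ → (-15,22,3)
river: ρ → (3,20,-22)
river: ρ → (-22,24,1)
river: ρ → (1,24,-22)
river: ρ → (-22,20,3)
river: ρ → (3,22,-15)
river: ρ → (-15,8,10)
river: ρ → (10,12,-13)
ρ-cycle length = 22 (tail of 1 descent step not counted)

22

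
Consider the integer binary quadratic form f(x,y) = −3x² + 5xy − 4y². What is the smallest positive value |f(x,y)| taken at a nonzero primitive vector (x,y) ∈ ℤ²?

translate: b→1 (≡-5 mod 6), so (3,-5,4)→(3,1,2)
flip: (3,1,2)→(2,-1,3)
reduced (well bottom): (2,-1,3) with a≤c, −a<b≤a
well minimum |f| = |-2| = 2 (negative-definite)

2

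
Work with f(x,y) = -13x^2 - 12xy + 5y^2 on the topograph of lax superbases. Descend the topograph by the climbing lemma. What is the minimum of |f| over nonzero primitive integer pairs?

descent: ρ → (5,12,-13)  [lands on river]
river: ρ → (-13,14,4)
river: ρ → (4,18,-5)
river: ρ → (-5,12,13)
river: ρ → (13,14,-4)
river: ρ → (-4,18,5)
closes: descent 1, river 6
min |a| on river = 4

4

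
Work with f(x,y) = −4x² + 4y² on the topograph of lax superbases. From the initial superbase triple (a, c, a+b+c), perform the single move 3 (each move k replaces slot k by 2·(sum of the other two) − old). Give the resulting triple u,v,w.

start (-4,4,0) = (f(1,0),f(0,1),f(1,1))
replace slot 3: 2·((-4)+4) − 0 = 0 → (-4,4,0)

-4,4,0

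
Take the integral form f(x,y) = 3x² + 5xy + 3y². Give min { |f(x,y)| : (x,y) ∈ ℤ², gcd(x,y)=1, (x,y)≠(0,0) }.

translate: b→-1 (≡5 mod 6), so (3,5,3)→(3,-1,1)
flip: (3,-1,1)→(1,1,3)
reduced (well bottom): (1,1,3) with a≤c, −a<b≤a
well minimum = a = 1

1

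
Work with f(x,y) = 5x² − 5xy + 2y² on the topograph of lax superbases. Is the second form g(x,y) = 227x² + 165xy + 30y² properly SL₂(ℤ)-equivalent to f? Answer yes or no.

D₁ = -15, D₂ = -15
f: translate: b→5 (≡-5 mod 10), so (5,-5,2)→(5,5,2)
f: flip: (5,5,2)→(2,-5,5)
f: translate: b→-1 (≡-5 mod 4), so (2,-5,5)→(2,-1,2)
f: flip: (2,-1,2)→(2,1,2)
f: reduced (well bottom): (2,1,2) with a≤c, −a<b≤a
g: flip: (227,165,30)→(30,-165,227)
g: translate: b→15 (≡-165 mod 60), so (30,-165,227)→(30,15,2)
g: flip: (30,15,2)→(2,-15,30)
g: translate: b→1 (≡-15 mod 4), so (2,-15,30)→(2,1,2)
g: reduced (well bottom): (2,1,2) with a≤c, −a<b≤a
reduced forms (2, 1, 2) vs (2, 1, 2) ⇒ equivalent

yes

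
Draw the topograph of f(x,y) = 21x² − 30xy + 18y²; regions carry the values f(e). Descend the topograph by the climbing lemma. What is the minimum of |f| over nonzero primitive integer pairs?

translate: b→12 (≡-30 mod 42), so (21,-30,18)→(21,12,9)
flip: (21,12,9)→(9,-12,21)
translate: b→6 (≡-12 mod 18), so (9,-12,21)→(9,6,18)
reduced (well bottom): (9,6,18) with a≤c, −a<b≤a
well minimum = a = 9

9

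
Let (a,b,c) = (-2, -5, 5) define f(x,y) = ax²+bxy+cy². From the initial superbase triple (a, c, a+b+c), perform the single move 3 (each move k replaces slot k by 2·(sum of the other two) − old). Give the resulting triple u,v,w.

start (-2,5,-2) = (f(1,0),f(0,1),f(1,1))
replace slot 3: 2·((-2)+5) − (-2) = 8 → (-2,5,8)

-2,5,8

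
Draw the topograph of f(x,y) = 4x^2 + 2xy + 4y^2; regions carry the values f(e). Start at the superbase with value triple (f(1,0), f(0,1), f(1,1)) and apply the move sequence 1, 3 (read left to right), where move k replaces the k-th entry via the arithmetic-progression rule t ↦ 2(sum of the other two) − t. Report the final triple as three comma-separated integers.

start (4,4,10) = (f(1,0),f(0,1),f(1,1))
replace slot 1: 2·(4+10) − 4 = 24 → (24,4,10)
replace slot 3: 2·(24+4) − 10 = 46 → (24,4,46)

24,4,46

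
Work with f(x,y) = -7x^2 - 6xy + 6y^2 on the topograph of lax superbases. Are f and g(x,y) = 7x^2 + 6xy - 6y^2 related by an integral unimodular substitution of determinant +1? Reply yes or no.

D₁ = 204, D₂ = 204
river cycle of f (length 6): (6, 6, -7), (-7, 8, 5), (5, 12, -3), (-3, 12, 5), (5, 8, -7), (-7, 6, 6)
river cycle of g (length 6): (-6, 6, 7), (7, 8, -5), (-5, 12, 3), (3, 12, -5), (-5, 8, 7), (7, 6, -6)
cycles differ ⇒ inequivalent

no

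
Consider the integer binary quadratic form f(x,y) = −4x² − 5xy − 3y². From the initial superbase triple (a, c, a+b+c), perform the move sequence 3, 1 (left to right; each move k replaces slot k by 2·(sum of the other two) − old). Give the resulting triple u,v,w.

start (-4,-3,-12) = (f(1,0),f(0,1),f(1,1))
replace slot 3: 2·((-4)+(-3)) − (-12) = -2 → (-4,-3,-2)
replace slot 1: 2·((-3)+(-2)) − (-4) = -6 → (-6,-3,-2)

-6,-3,-2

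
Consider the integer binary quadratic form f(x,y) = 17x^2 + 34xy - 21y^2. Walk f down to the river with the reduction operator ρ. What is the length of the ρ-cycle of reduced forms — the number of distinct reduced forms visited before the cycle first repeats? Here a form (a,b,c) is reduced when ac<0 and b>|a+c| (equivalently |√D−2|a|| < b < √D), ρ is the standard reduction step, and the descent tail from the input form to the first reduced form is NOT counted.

D = 2584, ⌊√D⌋ = 50
river: ρ → (-21,50,1)
river: ρ → (1,50,-21)
river: ρ → (-21,34,17)
river: ρ → (17,34,-21)
ρ-cycle length = 4 (tail of 0 descent steps not counted)

4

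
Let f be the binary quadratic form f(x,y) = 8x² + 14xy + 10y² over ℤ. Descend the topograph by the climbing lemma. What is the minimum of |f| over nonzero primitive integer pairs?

translate: b→-2 (≡14 mod 16), so (8,14,10)→(8,-2,4)
flip: (8,-2,4)→(4,2,8)
reduced (well bottom): (4,2,8) with a≤c, −a<b≤a
well minimum = a = 4

4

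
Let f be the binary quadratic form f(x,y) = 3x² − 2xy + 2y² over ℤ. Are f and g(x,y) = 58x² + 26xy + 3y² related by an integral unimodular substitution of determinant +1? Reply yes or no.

D₁ = -20, D₂ = -20
f: flip: (3,-2,2)→(2,2,3)
f: reduced (well bottom): (2,2,3) with a≤c, −a<b≤a
g: flip: (58,26,3)→(3,-26,58)
g: translate: b→-2 (≡-26 mod 6), so (3,-26,58)→(3,-2,2)
g: flip: (3,-2,2)→(2,2,3)
g: reduced (well bottom): (2,2,3) with a≤c, −a<b≤a
reduced forms (2, 2, 3) vs (2, 2, 3) ⇒ equivalent

yes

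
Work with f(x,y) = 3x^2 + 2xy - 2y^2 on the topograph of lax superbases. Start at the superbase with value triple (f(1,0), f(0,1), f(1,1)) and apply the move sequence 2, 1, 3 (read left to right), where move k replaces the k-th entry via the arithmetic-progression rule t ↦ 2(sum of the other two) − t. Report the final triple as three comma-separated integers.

start (3,-2,3) = (f(1,0),f(0,1),f(1,1))
replace slot 2: 2·(3+3) − (-2) = 14 → (3,14,3)
replace slot 1: 2·(14+3) − 3 = 31 → (31,14,3)
replace slot 3: 2·(31+14) − 3 = 87 → (31,14,87)

31,14,87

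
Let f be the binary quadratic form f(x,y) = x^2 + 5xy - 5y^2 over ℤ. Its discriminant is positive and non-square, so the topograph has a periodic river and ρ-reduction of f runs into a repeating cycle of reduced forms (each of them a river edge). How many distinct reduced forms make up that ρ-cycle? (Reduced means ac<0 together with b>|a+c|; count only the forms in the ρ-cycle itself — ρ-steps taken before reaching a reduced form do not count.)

D = 45, ⌊√D⌋ = 6
river: ρ → (-5,5,1)
river: ρ → (1,5,-5)
ρ-cycle length = 2 (tail of 0 descent steps not counted)

2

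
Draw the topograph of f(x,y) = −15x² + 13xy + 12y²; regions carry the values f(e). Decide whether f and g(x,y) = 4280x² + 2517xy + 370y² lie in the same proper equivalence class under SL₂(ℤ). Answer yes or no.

D₁ = 889, D₂ = 889
river cycle of f (length 42): (12, 11, -16), (-16, 21, 7), (7, 21, -16), (-16, 11, 12), (12, 13, -15), (-15, 17, 10), (10, 23, -9), (-9, 13, 20), (20, 27, -2), (-2, 29, 6), … (32 more)
river cycle of g (length 42): (10, 17, -15), (-15, 13, 12), (12, 11, -16), (-16, 21, 7), (7, 21, -16), (-16, 11, 12), (12, 13, -15), (-15, 17, 10), (10, 23, -9), (-9, 13, 20), … (32 more)
cycles coincide ⇒ equivalent

yes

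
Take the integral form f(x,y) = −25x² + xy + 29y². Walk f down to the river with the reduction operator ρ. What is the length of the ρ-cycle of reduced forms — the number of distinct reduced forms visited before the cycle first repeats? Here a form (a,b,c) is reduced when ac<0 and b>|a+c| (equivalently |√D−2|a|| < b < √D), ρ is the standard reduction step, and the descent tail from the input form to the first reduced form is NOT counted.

D = 2901, ⌊√D⌋ = 53
descent: ρ → (29,-1,-25)
descent: ρ → (-25,51,3)  [lands on river]
river: ρ → (3,51,-25)
river: ρ → (-25,49,5)
river: ρ → (5,51,-15)
river: ρ → (-15,39,23)
river: ρ → (23,53,-1)
river: ρ → (-1,53,23)
river: ρ → (23,39,-15)
river: ρ → (-15,51,5)
river: ρ → (5,49,-25)
ρ-cycle length = 10 (tail of 2 descent steps not counted)

10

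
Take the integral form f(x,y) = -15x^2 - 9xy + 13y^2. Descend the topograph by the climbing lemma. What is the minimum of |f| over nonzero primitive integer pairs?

descent: ρ → (13,9,-15)  [lands on river]
river: ρ → (-15,21,7)
river: ρ → (7,21,-15)
river: ρ → (-15,9,13)
river: ρ → (13,17,-11)
river: ρ → (-11,27,3)
river: ρ → (3,27,-11)
river: ρ → (-11,17,13)
closes: descent 1, river 8
min |a| on river = 3

3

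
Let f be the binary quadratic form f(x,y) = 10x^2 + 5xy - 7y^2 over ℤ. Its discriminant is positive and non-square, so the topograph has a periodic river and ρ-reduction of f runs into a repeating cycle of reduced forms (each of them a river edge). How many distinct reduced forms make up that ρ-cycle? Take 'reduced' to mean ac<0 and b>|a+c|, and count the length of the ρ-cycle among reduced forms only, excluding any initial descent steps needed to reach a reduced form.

D = 305, ⌊√D⌋ = 17
river: ρ → (-7,9,8)
river: ρ → (8,7,-8)
river: ρ → (-8,9,7)
river: ρ → (7,5,-10)
river: ρ → (-10,15,2)
river: ρ → (2,17,-2)
river: ρ → (-2,15,10)
river: ρ → (10,5,-7)
ρ-cycle length = 8 (tail of 0 descent steps not counted)

8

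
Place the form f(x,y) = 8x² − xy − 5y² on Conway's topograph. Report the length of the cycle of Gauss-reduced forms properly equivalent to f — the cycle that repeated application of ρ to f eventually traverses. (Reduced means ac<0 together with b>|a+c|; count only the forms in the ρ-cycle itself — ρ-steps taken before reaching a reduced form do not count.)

D = 161, ⌊√D⌋ = 12
descent: ρ → (-5,11,2)  [lands on river]
river: ρ → (2,9,-10)
river: ρ → (-10,11,1)
river: ρ → (1,11,-10)
river: ρ → (-10,9,2)
river: ρ → (2,11,-5)
river: ρ → (-5,9,4)
river: ρ → (4,7,-7)
river: ρ → (-7,7,4)
river: ρ → (4,9,-5)
ρ-cycle length = 10 (tail of 1 descent step not counted)

10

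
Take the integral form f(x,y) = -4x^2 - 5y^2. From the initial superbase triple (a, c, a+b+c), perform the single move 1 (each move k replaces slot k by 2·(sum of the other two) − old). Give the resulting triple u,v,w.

start (-4,-5,-9) = (f(1,0),f(0,1),f(1,1))
replace slot 1: 2·((-5)+(-9)) − (-4) = -24 → (-24,-5,-9)

-24,-5,-9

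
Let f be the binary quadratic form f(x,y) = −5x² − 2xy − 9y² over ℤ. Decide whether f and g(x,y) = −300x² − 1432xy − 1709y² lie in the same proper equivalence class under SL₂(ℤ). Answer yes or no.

D₁ = -176, D₂ = -176
f is negative-definite; reduce −f:
−f: reduced (well bottom): (5,2,9) with a≤c, −a<b≤a
flip sign back: reduced form of f is (-5,-2,-9)
g is negative-definite; reduce −g:
−g: translate: b→232 (≡1432 mod 600), so (300,1432,1709)→(300,232,45)
−g: flip: (300,232,45)→(45,-232,300)
−g: translate: b→38 (≡-232 mod 90), so (45,-232,300)→(45,38,9)
−g: flip: (45,38,9)→(9,-38,45)
−g: translate: b→-2 (≡-38 mod 18), so (9,-38,45)→(9,-2,5)
−g: flip: (9,-2,5)→(5,2,9)
−g: reduced (well bottom): (5,2,9) with a≤c, −a<b≤a
flip sign back: reduced form of g is (-5,-2,-9)
reduced forms (-5, -2, -9) vs (-5, -2, -9) ⇒ equivalent

yes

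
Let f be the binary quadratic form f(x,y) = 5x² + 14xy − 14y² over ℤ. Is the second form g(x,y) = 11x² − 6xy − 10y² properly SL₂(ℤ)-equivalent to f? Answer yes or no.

D₁ = 476, D₂ = 476
river cycle of f (length 8): (-14, 14, 5), (5, 16, -11), (-11, 6, 10), (10, 14, -7), (-7, 14, 10), (10, 6, -11), (-11, 16, 5), (5, 14, -14)
river cycle of g (length 8): (-10, 6, 11), (11, 16, -5), (-5, 14, 14), (14, 14, -5), (-5, 16, 11), (11, 6, -10), (-10, 14, 7), (7, 14, -10)
cycles differ ⇒ inequivalent

no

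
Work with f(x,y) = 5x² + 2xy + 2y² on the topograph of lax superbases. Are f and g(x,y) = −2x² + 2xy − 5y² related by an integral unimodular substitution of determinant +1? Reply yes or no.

D₁ = -36, D₂ = -36
f: flip: (5,2,2)→(2,-2,5)
f: translate: b→2 (≡-2 mod 4), so (2,-2,5)→(2,2,5)
f: reduced (well bottom): (2,2,5) with a≤c, −a<b≤a
g is negative-definite; reduce −g:
−g: translate: b→2 (≡-2 mod 4), so (2,-2,5)→(2,2,5)
−g: reduced (well bottom): (2,2,5) with a≤c, −a<b≤a
flip sign back: reduced form of g is (-2,-2,-5)
reduced forms (2, 2, 5) vs (-2, -2, -5) ⇒ inequivalent

no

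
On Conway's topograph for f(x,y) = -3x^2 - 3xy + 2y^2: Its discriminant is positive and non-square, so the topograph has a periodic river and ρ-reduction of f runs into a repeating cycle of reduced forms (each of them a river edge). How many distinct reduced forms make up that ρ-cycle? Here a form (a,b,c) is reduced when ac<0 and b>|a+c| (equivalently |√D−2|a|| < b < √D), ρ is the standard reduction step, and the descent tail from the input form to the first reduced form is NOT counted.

D = 33, ⌊√D⌋ = 5
descent: ρ → (2,3,-3)  [lands on river]
river: ρ → (-3,3,2)
river: ρ → (2,5,-1)
river: ρ → (-1,5,2)
ρ-cycle length = 4 (tail of 1 descent step not counted)

4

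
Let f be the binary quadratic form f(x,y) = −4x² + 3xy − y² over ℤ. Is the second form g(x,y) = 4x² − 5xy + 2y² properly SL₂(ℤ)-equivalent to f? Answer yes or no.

D₁ = -7, D₂ = -7
f is negative-definite; reduce −f:
−f: flip: (4,-3,1)→(1,3,4)
−f: translate: b→1 (≡3 mod 2), so (1,3,4)→(1,1,2)
−f: reduced (well bottom): (1,1,2) with a≤c, −a<b≤a
flip sign back: reduced form of f is (-1,-1,-2)
g: translate: b→3 (≡-5 mod 8), so (4,-5,2)→(4,3,1)
g: flip: (4,3,1)→(1,-3,4)
g: translate: b→1 (≡-3 mod 2), so (1,-3,4)→(1,1,2)
g: reduced (well bottom): (1,1,2) with a≤c, −a<b≤a
reduced forms (-1, -1, -2) vs (1, 1, 2) ⇒ inequivalent

no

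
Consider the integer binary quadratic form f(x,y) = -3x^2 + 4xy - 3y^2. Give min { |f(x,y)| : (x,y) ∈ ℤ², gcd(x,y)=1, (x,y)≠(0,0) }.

translate: b→2 (≡-4 mod 6), so (3,-4,3)→(3,2,2)
flip: (3,2,2)→(2,-2,3)
translate: b→2 (≡-2 mod 4), so (2,-2,3)→(2,2,3)
reduced (well bottom): (2,2,3) with a≤c, −a<b≤a
well minimum |f| = |-2| = 2 (negative-definite)

2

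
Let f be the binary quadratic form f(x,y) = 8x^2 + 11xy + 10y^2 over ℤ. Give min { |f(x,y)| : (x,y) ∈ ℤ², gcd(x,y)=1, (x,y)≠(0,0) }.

translate: b→-5 (≡11 mod 16), so (8,11,10)→(8,-5,7)
flip: (8,-5,7)→(7,5,8)
reduced (well bottom): (7,5,8) with a≤c, −a<b≤a
well minimum = a = 7

7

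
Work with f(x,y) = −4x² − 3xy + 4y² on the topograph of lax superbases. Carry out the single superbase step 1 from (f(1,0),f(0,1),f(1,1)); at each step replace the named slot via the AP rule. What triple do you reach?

start (-4,4,-3) = (f(1,0),f(0,1),f(1,1))
replace slot 1: 2·(4+(-3)) − (-4) = 6 → (6,4,-3)

6,4,-3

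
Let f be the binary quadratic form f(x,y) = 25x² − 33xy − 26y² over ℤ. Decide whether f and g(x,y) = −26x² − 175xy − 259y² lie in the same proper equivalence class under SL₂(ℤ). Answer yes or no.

D₁ = 3689, D₂ = 3689
river cycle of f (length 26): (-26, 33, 25), (25, 17, -34), (-34, 51, 8), (8, 45, -52), (-52, 59, 1), (1, 59, -52), (-52, 45, 8), (8, 51, -34), (-34, 17, 25), (25, 33, -26), … (16 more)
river cycle of g (length 26): (-26, 33, 25), (25, 17, -34), (-34, 51, 8), (8, 45, -52), (-52, 59, 1), (1, 59, -52), (-52, 45, 8), (8, 51, -34), (-34, 17, 25), (25, 33, -26), … (16 more)
cycles coincide ⇒ equivalent

yes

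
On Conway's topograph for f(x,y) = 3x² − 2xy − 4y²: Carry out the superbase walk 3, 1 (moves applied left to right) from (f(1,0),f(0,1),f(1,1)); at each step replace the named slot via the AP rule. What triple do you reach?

start (3,-4,-3) = (f(1,0),f(0,1),f(1,1))
replace slot 3: 2·(3+(-4)) − (-3) = 1 → (3,-4,1)
replace slot 1: 2·((-4)+1) − 3 = -9 → (-9,-4,1)

-9,-4,1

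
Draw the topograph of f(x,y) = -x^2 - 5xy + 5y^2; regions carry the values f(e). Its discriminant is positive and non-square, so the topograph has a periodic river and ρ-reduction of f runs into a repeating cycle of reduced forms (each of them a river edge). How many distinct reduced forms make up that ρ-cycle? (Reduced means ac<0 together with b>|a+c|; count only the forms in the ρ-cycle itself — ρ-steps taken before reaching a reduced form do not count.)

D = 45, ⌊√D⌋ = 6
descent: ρ → (5,5,-1)  [lands on river]
river: ρ → (-1,5,5)
ρ-cycle length = 2 (tail of 1 descent step not counted)

2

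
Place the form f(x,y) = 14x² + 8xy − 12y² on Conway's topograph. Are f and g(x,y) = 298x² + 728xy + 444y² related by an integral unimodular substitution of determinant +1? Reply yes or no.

D₁ = 736, D₂ = 736
river cycle of f (length 12): (-12, 16, 10), (10, 24, -4), (-4, 24, 10), (10, 16, -12), (-12, 8, 14), (14, 20, -6), (-6, 16, 20), (20, 24, -2), (-2, 24, 20), (20, 16, -6), … (2 more)
river cycle of g (length 12): (14, 8, -12), (-12, 16, 10), (10, 24, -4), (-4, 24, 10), (10, 16, -12), (-12, 8, 14), (14, 20, -6), (-6, 16, 20), (20, 24, -2), (-2, 24, 20), … (2 more)
cycles coincide ⇒ equivalent

yes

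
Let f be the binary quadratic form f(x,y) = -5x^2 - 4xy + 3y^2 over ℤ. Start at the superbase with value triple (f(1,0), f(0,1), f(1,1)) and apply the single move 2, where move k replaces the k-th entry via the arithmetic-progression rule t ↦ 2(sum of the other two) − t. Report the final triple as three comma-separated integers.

start (-5,3,-6) = (f(1,0),f(0,1),f(1,1))
replace slot 2: 2·((-5)+(-6)) − 3 = -25 → (-5,-25,-6)

-5,-25,-6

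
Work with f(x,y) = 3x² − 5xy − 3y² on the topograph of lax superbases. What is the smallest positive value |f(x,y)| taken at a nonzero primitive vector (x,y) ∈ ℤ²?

descent: ρ → (-3,5,3)  [lands on river]
river: ρ → (3,7,-1)
river: ρ → (-1,7,3)
river: ρ → (3,5,-3)
river: ρ → (-3,7,1)
river: ρ → (1,7,-3)
closes: descent 1, river 6
min |a| on river = 1

1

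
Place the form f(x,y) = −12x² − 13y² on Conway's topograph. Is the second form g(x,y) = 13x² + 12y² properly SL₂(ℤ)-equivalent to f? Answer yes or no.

D₁ = -624, D₂ = -624
f is negative-definite; reduce −f:
−f: reduced (well bottom): (12,0,13) with a≤c, −a<b≤a
flip sign back: reduced form of f is (-12,0,-13)
g: flip: (13,0,12)→(12,0,13)
g: reduced (well bottom): (12,0,13) with a≤c, −a<b≤a
reduced forms (-12, 0, -13) vs (12, 0, 13) ⇒ inequivalent

no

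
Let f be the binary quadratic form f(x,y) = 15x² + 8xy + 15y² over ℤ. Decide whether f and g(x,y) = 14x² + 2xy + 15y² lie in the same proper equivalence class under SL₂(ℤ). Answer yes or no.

D₁ = -836, D₂ = -836
f: reduced (well bottom): (15,8,15) with a≤c, −a<b≤a
g: reduced (well bottom): (14,2,15) with a≤c, −a<b≤a
reduced forms (15, 8, 15) vs (14, 2, 15) ⇒ inequivalent

no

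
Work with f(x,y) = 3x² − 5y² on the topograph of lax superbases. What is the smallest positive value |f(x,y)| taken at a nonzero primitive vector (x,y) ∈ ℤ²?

descent: ρ → (-5,0,3)
descent: ρ → (3,6,-2)  [lands on river]
river: ρ → (-2,6,3)
closes: descent 2, river 2
min |a| on river = 2

2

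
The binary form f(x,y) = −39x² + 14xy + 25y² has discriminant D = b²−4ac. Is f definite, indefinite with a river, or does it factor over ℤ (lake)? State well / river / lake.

D = b²−4ac = 14² − 4·(-39)·25 = 4096
D = 64² is a perfect square ⇒ form factors over ℤ ⇒ lakes

lake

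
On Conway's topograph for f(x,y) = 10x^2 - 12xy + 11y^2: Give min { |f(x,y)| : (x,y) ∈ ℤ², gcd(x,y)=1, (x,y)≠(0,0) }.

translate: b→8 (≡-12 mod 20), so (10,-12,11)→(10,8,9)
flip: (10,8,9)→(9,-8,10)
reduced (well bottom): (9,-8,10) with a≤c, −a<b≤a
well minimum = a = 9

9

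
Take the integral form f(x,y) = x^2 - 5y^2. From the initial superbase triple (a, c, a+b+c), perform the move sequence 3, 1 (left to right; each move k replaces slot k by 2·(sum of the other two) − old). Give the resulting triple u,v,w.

start (1,-5,-4) = (f(1,0),f(0,1),f(1,1))
replace slot 3: 2·(1+(-5)) − (-4) = -4 → (1,-5,-4)
replace slot 1: 2·((-5)+(-4)) − 1 = -19 → (-19,-5,-4)

-19,-5,-4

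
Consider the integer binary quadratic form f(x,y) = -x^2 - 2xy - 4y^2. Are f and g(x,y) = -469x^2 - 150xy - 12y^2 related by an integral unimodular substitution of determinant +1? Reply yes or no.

D₁ = -12, D₂ = -12
f is negative-definite; reduce −f:
−f: translate: b→0 (≡2 mod 2), so (1,2,4)→(1,0,3)
−f: reduced (well bottom): (1,0,3) with a≤c, −a<b≤a
flip sign back: reduced form of f is (-1,0,-3)
g is negative-definite; reduce −g:
−g: flip: (469,150,12)→(12,-150,469)
−g: translate: b→-6 (≡-150 mod 24), so (12,-150,469)→(12,-6,1)
−g: flip: (12,-6,1)→(1,6,12)
−g: translate: b→0 (≡6 mod 2), so (1,6,12)→(1,0,3)
−g: reduced (well bottom): (1,0,3) with a≤c, −a<b≤a
flip sign back: reduced form of g is (-1,0,-3)
reduced forms (-1, 0, -3) vs (-1, 0, -3) ⇒ equivalent

yes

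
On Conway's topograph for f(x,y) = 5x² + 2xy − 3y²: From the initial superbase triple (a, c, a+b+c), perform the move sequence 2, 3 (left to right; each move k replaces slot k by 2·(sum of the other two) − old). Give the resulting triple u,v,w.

start (5,-3,4) = (f(1,0),f(0,1),f(1,1))
replace slot 2: 2·(5+4) − (-3) = 21 → (5,21,4)
replace slot 3: 2·(5+21) − 4 = 48 → (5,21,48)

5,21,48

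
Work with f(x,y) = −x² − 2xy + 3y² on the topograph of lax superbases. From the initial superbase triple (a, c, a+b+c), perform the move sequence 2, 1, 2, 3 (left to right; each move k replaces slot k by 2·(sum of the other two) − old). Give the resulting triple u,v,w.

start (-1,3,0) = (f(1,0),f(0,1),f(1,1))
replace slot 2: 2·((-1)+0) − 3 = -5 → (-1,-5,0)
replace slot 1: 2·((-5)+0) − (-1) = -9 → (-9,-5,0)
replace slot 2: 2·((-9)+0) − (-5) = -13 → (-9,-13,0)
replace slot 3: 2·((-9)+(-13)) − 0 = -44 → (-9,-13,-44)

-9,-13,-44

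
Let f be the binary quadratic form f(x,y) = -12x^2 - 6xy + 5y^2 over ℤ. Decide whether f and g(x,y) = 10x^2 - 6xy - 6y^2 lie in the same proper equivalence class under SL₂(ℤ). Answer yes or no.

D₁ = 276, D₂ = 276
river cycle of f (length 8): (5, 16, -1), (-1, 16, 5), (5, 14, -4), (-4, 10, 11), (11, 12, -3), (-3, 12, 11), (11, 10, -4), (-4, 14, 5)
river cycle of g (length 4): (-6, 6, 10), (10, 14, -2), (-2, 14, 10), (10, 6, -6)
cycles differ ⇒ inequivalent

no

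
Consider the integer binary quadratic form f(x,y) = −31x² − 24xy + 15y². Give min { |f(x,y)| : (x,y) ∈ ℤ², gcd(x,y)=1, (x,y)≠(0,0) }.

descent: ρ → (15,24,-31)  [lands on river]
river: ρ → (-31,38,8)
river: ρ → (8,42,-21)
river: ρ → (-21,42,8)
river: ρ → (8,38,-31)
river: ρ → (-31,24,15)
river: ρ → (15,36,-19)
river: ρ → (-19,40,11)
river: ρ → (11,48,-3)
river: ρ → (-3,48,11)
river: ρ → (11,40,-19)
river: ρ → (-19,36,15)
closes: descent 1, river 12
min |a| on river = 3

3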